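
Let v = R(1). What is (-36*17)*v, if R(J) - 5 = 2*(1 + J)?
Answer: -5508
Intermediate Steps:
R(J) = 7 + 2*J (R(J) = 5 + 2*(1 + J) = 5 + (2 + 2*J) = 7 + 2*J)
v = 9 (v = 7 + 2*1 = 7 + 2 = 9)
(-36*17)*v = -36*17*9 = -612*9 = -5508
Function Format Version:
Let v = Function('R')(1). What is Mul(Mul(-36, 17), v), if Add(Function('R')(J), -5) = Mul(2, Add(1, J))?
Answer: -5508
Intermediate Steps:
Function('R')(J) = Add(7, Mul(2, J)) (Function('R')(J) = Add(5, Mul(2, Add(1, J))) = Add(5, Add(2, Mul(2, J))) = Add(7, Mul(2, J)))
v = 9 (v = Add(7, Mul(2, 1)) = Add(7, 2) = 9)
Mul(Mul(-36, 17), v) = Mul(Mul(-36, 17), 9) = Mul(-612, 9) = -5508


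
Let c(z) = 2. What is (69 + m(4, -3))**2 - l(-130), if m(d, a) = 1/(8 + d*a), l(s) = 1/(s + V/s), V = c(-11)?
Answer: 639107915/135216 ≈ 4726.6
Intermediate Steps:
V = 2
l(s) = 1/(s + 2/s)
m(d, a) = 1/(8 + a*d)
(69 + m(4, -3))**2 - l(-130) = (69 + 1/(8 - 3*4))**2 - (-130)/(2 + (-130)**2) = (69 + 1/(8 - 12))**2 - (-130)/(2 + 16900) = (69 + 1/(-4))**2 - (-130)/16902 = (69 - 1/4)**2 - (-130)/16902 = (275/4)**2 - 1*(-65/8451) = 75625/16 + 65/8451 = 639107915/135216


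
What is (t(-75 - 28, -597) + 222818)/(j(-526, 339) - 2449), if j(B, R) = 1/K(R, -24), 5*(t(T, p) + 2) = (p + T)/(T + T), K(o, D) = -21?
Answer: -240976239/2648645 ≈ -90.981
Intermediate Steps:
t(T, p) = -2 + (T + p)/(10*T) (t(T, p) = -2 + ((p + T)/(T + T))/5 = -2 + ((T + p)/((2*T)))/5 = -2 + ((T + p)*(1/(2*T)))/5 = -2 + ((T + p)/(2*T))/5 = -2 + (T + p)/(10*T))
j(B, R) = -1/21 (j(B, R) = 1/(-21) = -1/21)
(t(-75 - 28, -597) + 222818)/(j(-526, 339) - 2449) = ((-597 - 19*(-75 - 28))/(10*(-75 - 28)) + 222818)/(-1/21 - 2449) = ((⅒)*(-597 - 19*(-103))/(-103) + 222818)/(-51430/21) = ((⅒)*(-1/103)*(-597 + 1957) + 222818)*(-21/51430) = ((⅒)*(-1/103)*1360 + 222818)*(-21/51430) = (-136/103 + 222818)*(-21/51430) = (22950118/103)*(-21/51430) = -240976239/2648645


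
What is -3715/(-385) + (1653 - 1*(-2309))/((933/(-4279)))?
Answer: -1304718427/71841 ≈ -18161.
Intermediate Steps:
-3715/(-385) + (1653 - 1*(-2309))/((933/(-4279))) = -3715*(-1/385) + (1653 + 2309)/((933*(-1/4279))) = 743/77 + 3962/(-933/4279) = 743/77 + 3962*(-4279/933) = 743/77 - 16953398/933 = -1304718427/71841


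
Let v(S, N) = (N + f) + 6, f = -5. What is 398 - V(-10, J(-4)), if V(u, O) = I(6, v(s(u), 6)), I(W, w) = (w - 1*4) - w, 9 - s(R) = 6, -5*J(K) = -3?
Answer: 402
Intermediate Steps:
J(K) = ⅗ (J(K) = -⅕*(-3) = ⅗)
s(R) = 3 (s(R) = 9 - 1*6 = 9 - 6 = 3)
v(S, N) = 1 + N (v(S, N) = (N - 5) + 6 = (-5 + N) + 6 = 1 + N)
I(W, w) = -4 (I(W, w) = (w - 4) - w = (-4 + w) - w = -4)
V(u, O) = -4
398 - V(-10, J(-4)) = 398 - 1*(-4) = 398 + 4 = 402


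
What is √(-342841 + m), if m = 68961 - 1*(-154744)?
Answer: 4*I*√7446 ≈ 345.16*I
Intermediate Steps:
m = 223705 (m = 68961 + 154744 = 223705)
√(-342841 + m) = √(-342841 + 223705) = √(-119136) = 4*I*√7446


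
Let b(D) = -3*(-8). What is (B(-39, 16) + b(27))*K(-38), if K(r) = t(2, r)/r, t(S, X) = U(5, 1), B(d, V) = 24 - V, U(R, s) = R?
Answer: -80/19 ≈ -4.2105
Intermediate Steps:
t(S, X) = 5
K(r) = 5/r
b(D) = 24
(B(-39, 16) + b(27))*K(-38) = ((24 - 1*16) + 24)*(5/(-38)) = ((24 - 16) + 24)*(5*(-1/38)) = (8 + 24)*(-5/38) = 32*(-5/38) = -80/19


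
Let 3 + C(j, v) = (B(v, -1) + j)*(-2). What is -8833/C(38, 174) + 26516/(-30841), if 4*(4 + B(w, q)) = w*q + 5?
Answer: -545553038/832707 ≈ -655.16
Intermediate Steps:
B(w, q) = -11/4 + q*w/4 (B(w, q) = -4 + (w*q + 5)/4 = -4 + (q*w + 5)/4 = -4 + (5 + q*w)/4 = -4 + (5/4 + q*w/4) = -11/4 + q*w/4)
C(j, v) = 5/2 + v/2 - 2*j (C(j, v) = -3 + ((-11/4 + (1/4)*(-1)*v) + j)*(-2) = -3 + ((-11/4 - v/4) + j)*(-2) = -3 + (-11/4 + j - v/4)*(-2) = -3 + (11/2 + v/2 - 2*j) = 5/2 + v/2 - 2*j)
-8833/C(38, 174) + 26516/(-30841) = -8833/(5/2 + (1/2)*174 - 2*38) + 26516/(-30841) = -8833/(5/2 + 87 - 76) + 26516*(-1/30841) = -8833/27/2 - 26516/30841 = -8833*2/27 - 26516/30841 = -17666/27 - 26516/30841 = -545553038/832707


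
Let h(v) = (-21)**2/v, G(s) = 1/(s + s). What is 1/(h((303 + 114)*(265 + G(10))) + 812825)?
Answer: 245613/199640387705 ≈ 1.2303e-6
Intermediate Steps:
G(s) = 1/(2*s)
h(v) = 441/v
1/(h((303 + 114)*(265 + G(10))) + 812825) = 1/(441/(((303 + 114)*(265 + (1/2)/10))) + 812825) = 1/(441/((417*(265 + (1/2)*(1/10)))) + 812825) = 1/(441/((417*(265 + 1/20))) + 812825) = 1/(441/((417*(5301/20))) + 812825) = 1/(441/(2210517/20) + 812825) = 1/(441*(20/2210517) + 812825) = 1/(980/245613 + 812825) = 1/(199640387705/245613) = 245613/199640387705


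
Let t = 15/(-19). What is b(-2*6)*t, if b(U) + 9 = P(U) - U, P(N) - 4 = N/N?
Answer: -120/19 ≈ -6.3158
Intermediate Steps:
P(N) = 5 (P(N) = 4 + N/N = 4 + 1 = 5)
t = -15/19 (t = 15*(-1/19) = -15/19 ≈ -0.78947)
b(U) = -4 - U (b(U) = -9 + (5 - U) = -4 - U)
b(-2*6)*t = (-4 - (-2)*6)*(-15/19) = (-4 - 1*(-12))*(-15/19) = (-4 + 12)*(-15/19) = 8*(-15/19) = -120/19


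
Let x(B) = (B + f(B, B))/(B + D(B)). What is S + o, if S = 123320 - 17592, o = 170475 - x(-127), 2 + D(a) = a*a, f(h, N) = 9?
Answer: 2209624059/8000 ≈ 2.7620e+5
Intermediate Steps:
D(a) = -2 + a² (D(a) = -2 + a*a = -2 + a²)
x(B) = (9 + B)/(-2 + B + B²) (x(B) = (B + 9)/(B + (-2 + B²)) = (9 + B)/(-2 + B + B²))
o = 1363800059/8000 (o = 170475 - (9 - 127)/(-2 - 127 + (-127)²) = 170475 - (-118)/(-2 - 127 + 16129) = 170475 - (-118)/16000 = 170475 - 1*(-59/8000) = 170475 + 59/8000 = 1363800059/8000 ≈ 1.7048e+5)
S = 105728
S + o = 105728 + 1363800059/8000 = 2209624059/8000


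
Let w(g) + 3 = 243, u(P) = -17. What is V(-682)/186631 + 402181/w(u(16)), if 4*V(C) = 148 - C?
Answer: 75059492011/44791440 ≈ 1675.8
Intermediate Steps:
V(C) = 37 - C/4 (V(C) = (148 - C)/4 = 37 - C/4)
w(g) = 240 (w(g) = -3 + 243 = 240)
V(-682)/186631 + 402181/w(u(16)) = (37 - ¼*(-682))/186631 + 402181/240 = (37 + 341/2)*(1/186631) + 402181*(1/240) = (415/2)*(1/186631) + 402181/240 = 415/373262 + 402181/240 = 75059492011/44791440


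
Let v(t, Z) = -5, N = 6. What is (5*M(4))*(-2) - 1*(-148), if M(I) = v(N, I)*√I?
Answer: 248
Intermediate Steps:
M(I) = -5*√I
(5*M(4))*(-2) - 1*(-148) = (5*(-5*√4))*(-2) - 1*(-148) = (5*(-5*2))*(-2) + 148 = (5*(-10))*(-2) + 148 = -50*(-2) + 148 = 100 + 148 = 248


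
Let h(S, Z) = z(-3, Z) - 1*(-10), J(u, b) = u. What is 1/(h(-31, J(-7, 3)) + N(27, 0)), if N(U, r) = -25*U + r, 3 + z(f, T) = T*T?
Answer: -1/619 ≈ -0.0016155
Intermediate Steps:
z(f, T) = -3 + T² (z(f, T) = -3 + T*T = -3 + T²)
h(S, Z) = 7 + Z² (h(S, Z) = (-3 + Z²) - 1*(-10) = (-3 + Z²) + 10 = 7 + Z²)
N(U, r) = r - 25*U
1/(h(-31, J(-7, 3)) + N(27, 0)) = 1/((7 + (-7)²) + (0 - 25*27)) = 1/((7 + 49) + (0 - 675)) = 1/(56 - 675) = 1/(-619) = -1/619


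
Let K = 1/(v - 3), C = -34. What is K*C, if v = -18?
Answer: 34/21 ≈ 1.6190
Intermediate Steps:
K = -1/21 (K = 1/(-18 - 3) = 1/(-21) = -1/21 ≈ -0.047619)
K*C = -1/21*(-34) = 34/21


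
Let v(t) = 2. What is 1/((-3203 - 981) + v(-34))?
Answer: -1/4182 ≈ -0.00023912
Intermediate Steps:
1/((-3203 - 981) + v(-34)) = 1/((-3203 - 981) + 2) = 1/(-4184 + 2) = 1/(-4182) = -1/4182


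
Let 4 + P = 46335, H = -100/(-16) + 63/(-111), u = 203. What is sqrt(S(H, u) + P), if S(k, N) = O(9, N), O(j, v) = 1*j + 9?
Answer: sqrt(46349) ≈ 215.29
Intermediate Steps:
H = 841/148 (H = -100*(-1/16) + 63*(-1/111) = 25/4 - 21/37 = 841/148 ≈ 5.6824)
P = 46331 (P = -4 + 46335 = 46331)
O(j, v) = 9 + j (O(j, v) = j + 9 = 9 + j)
S(k, N) = 18 (S(k, N) = 9 + 9 = 18)
sqrt(S(H, u) + P) = sqrt(18 + 46331) = sqrt(46349)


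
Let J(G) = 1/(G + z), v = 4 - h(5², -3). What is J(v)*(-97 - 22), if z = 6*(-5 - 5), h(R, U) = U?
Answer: 119/53 ≈ 2.2453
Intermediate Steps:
v = 7 (v = 4 - 1*(-3) = 4 + 3 = 7)
z = -60 (z = 6*(-10) = -60)
J(G) = 1/(-60 + G) (J(G) = 1/(G - 60) = 1/(-60 + G))
J(v)*(-97 - 22) = (-97 - 22)/(-60 + 7) = -119/(-53) = -1/53*(-119) = 119/53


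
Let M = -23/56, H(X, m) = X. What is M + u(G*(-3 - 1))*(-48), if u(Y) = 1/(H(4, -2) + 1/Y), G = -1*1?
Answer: -11143/952 ≈ -11.705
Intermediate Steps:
G = -1
M = -23/56 (M = -23*1/56 = -23/56 ≈ -0.41071)
u(Y) = 1/(4 + 1/Y)
M + u(G*(-3 - 1))*(-48) = -23/56 + ((-(-3 - 1))/(1 + 4*(-(-3 - 1))))*(-48) = -23/56 + ((-1*(-4))/(1 + 4*(-1*(-4))))*(-48) = -23/56 + (4/(1 + 4*4))*(-48) = -23/56 + (4/(1 + 16))*(-48) = -23/56 + (4/17)*(-48) = -23/56 - 192/17 = -11143/952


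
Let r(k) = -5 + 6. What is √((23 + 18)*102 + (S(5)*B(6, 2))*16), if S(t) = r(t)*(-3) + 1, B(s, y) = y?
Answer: √4118 ≈ 64.172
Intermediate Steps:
r(k) = 1
S(t) = -2 (S(t) = 1*(-3) + 1 = -3 + 1 = -2)
√((23 + 18)*102 + (S(5)*B(6, 2))*16) = √((23 + 18)*102 - 2*2*16) = √(41*102 - 4*16) = √(4182 - 64) = √4118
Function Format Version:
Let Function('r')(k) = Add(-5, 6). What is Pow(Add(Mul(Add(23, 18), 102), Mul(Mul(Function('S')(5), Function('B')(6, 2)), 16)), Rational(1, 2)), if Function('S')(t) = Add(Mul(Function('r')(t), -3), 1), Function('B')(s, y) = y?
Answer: Pow(4118, Rational(1, 2)) ≈ 64.172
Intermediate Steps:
Function('r')(k) = 1
Function('S')(t) = -2 (Function('S')(t) = Add(Mul(1, -3), 1) = Add(-3, 1) = -2)
Pow(Add(Mul(Add(23, 18), 102), Mul(Mul(Function('S')(5), Function('B')(6, 2)), 16)), Rational(1, 2)) = Pow(Add(Mul(Add(23, 18), 102), Mul(Mul(-2, 2), 16)), Rational(1, 2)) = Pow(Add(Mul(41, 102), Mul(-4, 16)), Rational(1, 2)) = Pow(Add(4182, -64), Rational(1, 2)) = Pow(4118, Rational(1, 2))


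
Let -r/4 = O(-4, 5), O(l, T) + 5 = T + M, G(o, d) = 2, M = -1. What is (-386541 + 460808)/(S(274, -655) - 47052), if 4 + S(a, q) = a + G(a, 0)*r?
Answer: -74267/46774 ≈ -1.5878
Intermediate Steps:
O(l, T) = -6 + T (O(l, T) = -5 + (T - 1) = -5 + (-1 + T) = -6 + T)
r = 4 (r = -4*(-6 + 5) = -4*(-1) = 4)
S(a, q) = 4 + a (S(a, q) = -4 + (a + 2*4) = -4 + (a + 8) = -4 + (8 + a) = 4 + a)
(-386541 + 460808)/(S(274, -655) - 47052) = (-386541 + 460808)/((4 + 274) - 47052) = 74267/(278 - 47052) = 74267/(-46774) = 74267*(-1/46774) = -74267/46774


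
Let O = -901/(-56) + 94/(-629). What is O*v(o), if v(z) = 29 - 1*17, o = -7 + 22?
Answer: 1684395/8806 ≈ 191.28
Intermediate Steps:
o = 15
v(z) = 12 (v(z) = 29 - 17 = 12)
O = 561465/35224 (O = -901*(-1/56) + 94*(-1/629) = 901/56 - 94/629 = 561465/35224 ≈ 15.940)
O*v(o) = (561465/35224)*12 = 1684395/8806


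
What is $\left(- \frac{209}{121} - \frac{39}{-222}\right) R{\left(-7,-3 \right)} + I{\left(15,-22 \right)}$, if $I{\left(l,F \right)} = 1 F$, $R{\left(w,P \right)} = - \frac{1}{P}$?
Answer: $- \frac{18329}{814} \approx -22.517$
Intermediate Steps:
$I{\left(l,F \right)} = F$
$\left(- \frac{209}{121} - \frac{39}{-222}\right) R{\left(-7,-3 \right)} + I{\left(15,-22 \right)} = \left(- \frac{209}{121} - \frac{39}{-222}\right) \left(- \frac{1}{-3}\right) - 22 = \left(\left(-209\right) \frac{1}{121} - - \frac{13}{74}\right) \left(\left(-1\right) \left(- \frac{1}{3}\right)\right) - 22 = \left(- \frac{19}{11} + \frac{13}{74}\right) \frac{1}{3} - 22 = \left(- \frac{1263}{814}\right) \frac{1}{3} - 22 = - \frac{421}{814} - 22 = - \frac{18329}{814}$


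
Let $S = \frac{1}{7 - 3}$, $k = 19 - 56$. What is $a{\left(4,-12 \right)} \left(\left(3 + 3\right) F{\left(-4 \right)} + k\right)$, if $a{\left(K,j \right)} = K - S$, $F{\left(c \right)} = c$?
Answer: $- \frac{915}{4} \approx -228.75$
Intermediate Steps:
$k = -37$ ($k = 19 - 56 = -37$)
$S = \frac{1}{4} \approx 0.25$
$a{\left(K,j \right)} = - \frac{1}{4} + K$ ($a{\left(K,j \right)} = K - \frac{1}{4} = - \frac{1}{4} + K$)
$a{\left(4,-12 \right)} \left(\left(3 + 3\right) F{\left(-4 \right)} + k\right) = \left(- \frac{1}{4} + 4\right) \left(\left(3 + 3\right) \left(-4\right) - 37\right) = \frac{15 \left(6 \left(-4\right) - 37\right)}{4} = \frac{15 \left(-24 - 37\right)}{4} = \frac{15}{4} \left(-61\right) = - \frac{915}{4}$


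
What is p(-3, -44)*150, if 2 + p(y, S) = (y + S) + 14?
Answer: -5250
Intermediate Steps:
p(y, S) = 12 + S + y (p(y, S) = -2 + ((y + S) + 14) = -2 + ((S + y) + 14) = -2 + (14 + S + y) = 12 + S + y)
p(-3, -44)*150 = (12 - 44 - 3)*150 = -35*150 = -5250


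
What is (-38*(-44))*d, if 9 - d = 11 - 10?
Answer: 13376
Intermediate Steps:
d = 8 (d = 9 - (11 - 10) = 9 - 1*1 = 9 - 1 = 8)
(-38*(-44))*d = -38*(-44)*8 = 1672*8 = 13376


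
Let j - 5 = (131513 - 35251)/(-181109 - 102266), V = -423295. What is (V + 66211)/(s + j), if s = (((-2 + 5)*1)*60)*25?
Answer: -101188678500/1276508113 ≈ -79.270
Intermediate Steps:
j = 1320613/283375 (j = 5 + (131513 - 35251)/(-181109 - 102266) = 5 + 96262/(-283375) = 5 + 96262*(-1/283375) = 5 - 96262/283375 = 1320613/283375 ≈ 4.6603)
s = 4500 (s = ((3*1)*60)*25 = (3*60)*25 = 180*25 = 4500)
(V + 66211)/(s + j) = (-423295 + 66211)/(4500 + 1320613/283375) = -357084/1276508113/283375 = -357084*283375/1276508113 = -101188678500/1276508113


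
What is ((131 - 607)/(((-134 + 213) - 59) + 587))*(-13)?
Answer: 6188/607 ≈ 10.194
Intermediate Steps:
((131 - 607)/(((-134 + 213) - 59) + 587))*(-13) = -476/((79 - 59) + 587)*(-13) = -476/(20 + 587)*(-13) = -476/607*(-13) = 6188/607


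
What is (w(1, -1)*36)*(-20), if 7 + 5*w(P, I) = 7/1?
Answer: 0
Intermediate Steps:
w(P, I) = 0 (w(P, I) = -7/5 + (7/1)/5 = -7/5 + (7*1)/5 = -7/5 + (⅕)*7 = -7/5 + 7/5 = 0)
(w(1, -1)*36)*(-20) = (0*36)*(-20) = 0*(-20) = 0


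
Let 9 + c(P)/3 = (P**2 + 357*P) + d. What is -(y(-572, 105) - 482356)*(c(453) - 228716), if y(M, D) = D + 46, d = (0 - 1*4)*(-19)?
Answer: 420615366375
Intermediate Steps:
d = 76 (d = (0 - 4)*(-19) = -4*(-19) = 76)
y(M, D) = 46 + D
c(P) = 201 + 3*P**2 + 1071*P (c(P) = -27 + 3*((P**2 + 357*P) + 76) = -27 + 3*(76 + P**2 + 357*P) = -27 + (228 + 3*P**2 + 1071*P) = 201 + 3*P**2 + 1071*P)
-(y(-572, 105) - 482356)*(c(453) - 228716) = -((46 + 105) - 482356)*((201 + 3*453**2 + 1071*453) - 228716) = -(151 - 482356)*((201 + 3*205209 + 485163) - 228716) = -(-482205)*((201 + 615627 + 485163) - 228716) = -(-482205)*(1100991 - 228716) = -(-482205)*872275 = -1*(-420615366375) = 420615366375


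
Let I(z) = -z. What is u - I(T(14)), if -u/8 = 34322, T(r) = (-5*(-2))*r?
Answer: -274436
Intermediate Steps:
T(r) = 10*r
u = -274576 (u = -8*34322 = -274576)
u - I(T(14)) = -274576 - (-1)*10*14 = -274576 - (-1)*140 = -274576 - 1*(-140) = -274576 + 140 = -274436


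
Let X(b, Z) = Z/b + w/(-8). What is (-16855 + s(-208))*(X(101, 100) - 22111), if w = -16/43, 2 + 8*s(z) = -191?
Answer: 12966350862843/34744 ≈ 3.7320e+8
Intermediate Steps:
s(z) = -193/8 (s(z) = -¼ + (⅛)*(-191) = -¼ - 191/8 = -193/8)
w = -16/43 (w = -16*1/43 = -16/43 ≈ -0.37209)
X(b, Z) = 2/43 + Z/b (X(b, Z) = Z/b - 16/43/(-8) = Z/b - 16/43*(-⅛) = Z/b + 2/43 = 2/43 + Z/b)
(-16855 + s(-208))*(X(101, 100) - 22111) = (-16855 - 193/8)*((2/43 + 100/101) - 22111) = -135033*((2/43 + 100*(1/101)) - 22111)/8 = -135033*((2/43 + 100/101) - 22111)/8 = -135033*(4502/4343 - 22111)/8 = -135033/8*(-96023571/4343) = 12966350862843/34744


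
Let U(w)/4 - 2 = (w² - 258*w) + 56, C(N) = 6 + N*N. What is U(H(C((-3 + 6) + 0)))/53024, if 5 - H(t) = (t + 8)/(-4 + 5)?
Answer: 2513/6628 ≈ 0.37915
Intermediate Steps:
C(N) = 6 + N²
H(t) = -3 - t (H(t) = 5 - (t + 8)/(-4 + 5) = 5 - (8 + t)/1 = 5 - (8 + t) = 5 + (-8 - t) = -3 - t)
U(w) = 232 - 1032*w + 4*w² (U(w) = 8 + 4*((w² - 258*w) + 56) = 8 + 4*(56 + w² - 258*w) = 8 + (224 - 1032*w + 4*w²) = 232 - 1032*w + 4*w²)
U(H(C((-3 + 6) + 0)))/53024 = (232 - 1032*(-3 - (6 + ((-3 + 6) + 0)²)) + 4*(-3 - (6 + ((-3 + 6) + 0)²))²)/53024 = (232 - 1032*(-3 - (6 + (3 + 0)²)) + 4*(-3 - (6 + (3 + 0)²))²)*(1/53024) = (232 - 1032*(-3 - (6 + 3²)) + 4*(-3 - (6 + 3²))²)*(1/53024) = (232 - 1032*(-3 - (6 + 9)) + 4*(-3 - (6 + 9))²)*(1/53024) = (232 - 1032*(-3 - 1*15) + 4*(-3 - 1*15)²)*(1/53024) = (232 - 1032*(-3 - 15) + 4*(-3 - 15)²)*(1/53024) = (232 - 1032*(-18) + 4*(-18)²)*(1/53024) = (232 + 18576 + 4*324)*(1/53024) = (232 + 18576 + 1296)*(1/53024) = 20104*(1/53024) = 2513/6628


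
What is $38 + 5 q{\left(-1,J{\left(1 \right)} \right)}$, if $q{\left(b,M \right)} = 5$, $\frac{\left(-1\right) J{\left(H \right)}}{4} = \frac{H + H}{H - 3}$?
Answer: $63$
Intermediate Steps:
$J{\left(H \right)} = - \frac{8 H}{-3 + H}$ ($J{\left(H \right)} = - 4 \frac{H + H}{H - 3} = - 4 \frac{2 H}{-3 + H} = - \frac{8 H}{-3 + H}$)
$38 + 5 q{\left(-1,J{\left(1 \right)} \right)} = 38 + 5 \cdot 5 = 38 + 25 = 63$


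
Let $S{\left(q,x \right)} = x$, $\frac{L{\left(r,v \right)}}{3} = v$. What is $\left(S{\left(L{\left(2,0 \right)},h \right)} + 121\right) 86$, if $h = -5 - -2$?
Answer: $10148$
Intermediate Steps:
$L{\left(r,v \right)} = 3 v$
$h = -3$ ($h = -5 + 2 = -3$)
$\left(S{\left(L{\left(2,0 \right)},h \right)} + 121\right) 86 = \left(-3 + 121\right) 86 = 118 \cdot 86 = 10148$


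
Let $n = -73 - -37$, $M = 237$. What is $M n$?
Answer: $-8532$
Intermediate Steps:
$n = -36$ ($n = -73 + 37 = -36$)
$M n = 237 \left(-36\right) = -8532$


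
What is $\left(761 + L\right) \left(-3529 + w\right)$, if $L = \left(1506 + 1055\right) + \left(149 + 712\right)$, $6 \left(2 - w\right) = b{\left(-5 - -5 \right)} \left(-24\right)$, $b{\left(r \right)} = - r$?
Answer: $-14753441$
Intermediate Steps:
$w = 2$ ($w = 2 - \frac{- (-5 - -5) \left(-24\right)}{6} = 2 - \frac{- (-5 + 5) \left(-24\right)}{6} = 2 - \frac{\left(-1\right) 0 \left(-24\right)}{6} = 2 - \frac{0 \left(-24\right)}{6} = 2 - 0 = 2 + 0 = 2$)
$L = 3422$ ($L = 2561 + 861 = 3422$)
$\left(761 + L\right) \left(-3529 + w\right) = \left(761 + 3422\right) \left(-3529 + 2\right) = 4183 \left(-3527\right) = -14753441$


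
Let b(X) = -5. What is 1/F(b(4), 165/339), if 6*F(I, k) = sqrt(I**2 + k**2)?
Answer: 339*sqrt(12890)/32225 ≈ 1.1944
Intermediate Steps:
F(I, k) = sqrt(I**2 + k**2)/6
1/F(b(4), 165/339) = 1/(sqrt((-5)**2 + (165/339)**2)/6) = 1/(sqrt(25 + (165*(1/339))**2)/6) = 1/(sqrt(25 + (55/113)**2)/6) = 1/(sqrt(25 + 3025/12769)/6) = 1/(sqrt(322250/12769)/6) = 1/((5*sqrt(12890)/113)/6) = 1/(5*sqrt(12890)/678) = 339*sqrt(12890)/32225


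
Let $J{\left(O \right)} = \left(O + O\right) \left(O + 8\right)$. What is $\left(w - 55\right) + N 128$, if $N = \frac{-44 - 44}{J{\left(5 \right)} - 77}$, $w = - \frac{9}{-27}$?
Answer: $- \frac{42484}{159} \approx -267.19$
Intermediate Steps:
$w = \frac{1}{3}$ ($w = \left(-9\right) \left(- \frac{1}{27}\right) = \frac{1}{3} \approx 0.33333$)
$J{\left(O \right)} = 2 O \left(8 + O\right)$
$N = - \frac{88}{53}$ ($N = \frac{-44 - 44}{2 \cdot 5 \left(8 + 5\right) - 77} = - \frac{88}{2 \cdot 5 \cdot 13 - 77} = - \frac{88}{130 - 77} = - \frac{88}{53} \approx -1.6604$)
$\left(w - 55\right) + N 128 = \left(\frac{1}{3} - 55\right) - \frac{11264}{53} = - \frac{164}{3} - \frac{11264}{53} = - \frac{42484}{159}$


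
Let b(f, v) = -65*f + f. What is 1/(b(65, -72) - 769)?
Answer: -1/4929 ≈ -0.00020288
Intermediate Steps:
b(f, v) = -64*f
1/(b(65, -72) - 769) = 1/(-64*65 - 769) = 1/(-4160 - 769) = 1/(-4929) = -1/4929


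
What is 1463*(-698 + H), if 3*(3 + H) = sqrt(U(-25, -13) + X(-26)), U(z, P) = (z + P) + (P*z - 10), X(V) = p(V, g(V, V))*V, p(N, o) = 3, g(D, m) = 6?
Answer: -1025563 + 1463*sqrt(199)/3 ≈ -1.0187e+6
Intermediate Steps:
X(V) = 3*V
U(z, P) = -10 + P + z + P*z (U(z, P) = (P + z) + (-10 + P*z) = -10 + P + z + P*z)
H = -3 + sqrt(199)/3 (H = -3 + sqrt((-10 - 13 - 25 - 13*(-25)) + 3*(-26))/3 = -3 + sqrt((-10 - 13 - 25 + 325) - 78)/3 = -3 + sqrt(277 - 78)/3 = -3 + sqrt(199)/3 ≈ 1.7022)
1463*(-698 + H) = 1463*(-698 + (-3 + sqrt(199)/3)) = 1463*(-701 + sqrt(199)/3) = -1025563 + 1463*sqrt(199)/3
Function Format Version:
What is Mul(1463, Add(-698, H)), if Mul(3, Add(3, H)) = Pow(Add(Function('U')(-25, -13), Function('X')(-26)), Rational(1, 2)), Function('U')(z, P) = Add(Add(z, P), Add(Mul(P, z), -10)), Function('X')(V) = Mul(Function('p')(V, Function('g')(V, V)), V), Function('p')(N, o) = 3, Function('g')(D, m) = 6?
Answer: Add(-1025563, Mul(Rational(1463, 3), Pow(199, Rational(1, 2)))) ≈ -1.0187e+6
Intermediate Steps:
Function('X')(V) = Mul(3, V)
Function('U')(z, P) = Add(-10, P, z, Mul(P, z)) (Function('U')(z, P) = Add(Add(P, z), Add(-10, Mul(P, z))) = Add(-10, P, z, Mul(P, z)))
H = Add(-3, Mul(Rational(1, 3), Pow(199, Rational(1, 2)))) (H = Add(-3, Mul(Rational(1, 3), Pow(Add(Add(-10, -13, -25, Mul(-13, -25)), Mul(3, -26)), Rational(1, 2)))) = Add(-3, Mul(Rational(1, 3), Pow(Add(Add(-10, -13, -25, 325), -78), Rational(1, 2)))) = Add(-3, Mul(Rational(1, 3), Pow(Add(277, -78), Rational(1, 2)))) = Add(-3, Mul(Rational(1, 3), Pow(199, Rational(1, 2)))) ≈ 1.7022)
Mul(1463, Add(-698, H)) = Mul(1463, Add(-698, Add(-3, Mul(Rational(1, 3), Pow(199, Rational(1, 2)))))) = Mul(1463, Add(-701, Mul(Rational(1, 3), Pow(199, Rational(1, 2))))) = Add(-1025563, Mul(Rational(1463, 3), Pow(199, Rational(1, 2))))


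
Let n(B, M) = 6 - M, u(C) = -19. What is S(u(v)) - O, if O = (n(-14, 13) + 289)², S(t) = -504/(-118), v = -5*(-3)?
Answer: -4691664/59 ≈ -79520.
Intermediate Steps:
v = 15
S(t) = 252/59 (S(t) = -504*(-1/118) = 252/59)
O = 79524 (O = ((6 - 1*13) + 289)² = ((6 - 13) + 289)² = (-7 + 289)² = 282² = 79524)
S(u(v)) - O = 252/59 - 1*79524 = 252/59 - 79524 = -4691664/59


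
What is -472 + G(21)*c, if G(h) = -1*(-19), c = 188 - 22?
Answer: 2682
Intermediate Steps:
c = 166
G(h) = 19
-472 + G(21)*c = -472 + 19*166 = -472 + 3154 = 2682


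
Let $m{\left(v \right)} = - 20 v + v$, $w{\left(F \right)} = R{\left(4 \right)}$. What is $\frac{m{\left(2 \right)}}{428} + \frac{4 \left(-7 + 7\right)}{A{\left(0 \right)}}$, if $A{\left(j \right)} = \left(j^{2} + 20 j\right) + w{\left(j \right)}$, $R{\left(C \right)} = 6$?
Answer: $- \frac{19}{214} \approx -0.088785$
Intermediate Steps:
$w{\left(F \right)} = 6$
$m{\left(v \right)} = - 19 v$
$A{\left(j \right)} = 6 + j^{2} + 20 j$ ($A{\left(j \right)} = \left(j^{2} + 20 j\right) + 6 = 6 + j^{2} + 20 j$)
$\frac{m{\left(2 \right)}}{428} + \frac{4 \left(-7 + 7\right)}{A{\left(0 \right)}} = \frac{\left(-19\right) 2}{428} + \frac{4 \left(-7 + 7\right)}{6 + 0^{2} + 20 \cdot 0} = \left(-38\right) \frac{1}{428} + \frac{4 \cdot 0}{6 + 0 + 0} = - \frac{19}{214} + \frac{0}{6} = - \frac{19}{214} + 0 \cdot \frac{1}{6} = - \frac{19}{214} + 0 = - \frac{19}{214}$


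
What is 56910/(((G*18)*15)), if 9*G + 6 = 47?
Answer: 1897/41 ≈ 46.268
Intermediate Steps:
G = 41/9 (G = -⅔ + (⅑)*47 = -⅔ + 47/9 = 41/9 ≈ 4.5556)
56910/(((G*18)*15)) = 56910/((((41/9)*18)*15)) = 56910/((82*15)) = 56910/1230 = 56910*(1/1230) = 1897/41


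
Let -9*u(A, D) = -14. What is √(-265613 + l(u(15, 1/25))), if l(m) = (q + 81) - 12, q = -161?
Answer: I*√265705 ≈ 515.47*I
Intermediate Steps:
u(A, D) = 14/9 (u(A, D) = -⅑*(-14) = 14/9)
l(m) = -92 (l(m) = (-161 + 81) - 12 = -80 - 12 = -92)
√(-265613 + l(u(15, 1/25))) = √(-265613 - 92) = √(-265705) = I*√265705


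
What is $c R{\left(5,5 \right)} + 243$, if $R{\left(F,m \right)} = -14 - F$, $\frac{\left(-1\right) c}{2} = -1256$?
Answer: $-47485$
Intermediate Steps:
$c = 2512$ ($c = \left(-2\right) \left(-1256\right) = 2512$)
$c R{\left(5,5 \right)} + 243 = 2512 \left(-14 - 5\right) + 243 = 2512 \left(-19\right) + 243 = -47728 + 243 = -47485$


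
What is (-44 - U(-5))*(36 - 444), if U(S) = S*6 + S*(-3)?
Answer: 11832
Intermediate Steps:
U(S) = 3*S (U(S) = 6*S - 3*S = 3*S)
(-44 - U(-5))*(36 - 444) = (-44 - 3*(-5))*(36 - 444) = (-44 - 1*(-15))*(-408) = (-44 + 15)*(-408) = -29*(-408) = 11832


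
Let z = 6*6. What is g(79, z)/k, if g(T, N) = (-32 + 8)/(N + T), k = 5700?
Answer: -2/54625 ≈ -3.6613e-5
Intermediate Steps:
z = 36
g(T, N) = -24/(N + T)
g(79, z)/k = -24/(36 + 79)/5700 = -24/115*(1/5700) = -24*1/115*(1/5700) = -24/115*1/5700 = -2/54625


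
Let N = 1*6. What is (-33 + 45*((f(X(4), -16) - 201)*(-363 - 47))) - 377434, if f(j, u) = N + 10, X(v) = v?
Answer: 3035783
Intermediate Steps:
N = 6
f(j, u) = 16 (f(j, u) = 6 + 10 = 16)
(-33 + 45*((f(X(4), -16) - 201)*(-363 - 47))) - 377434 = (-33 + 45*((16 - 201)*(-363 - 47))) - 377434 = (-33 + 45*(-185*(-410))) - 377434 = (-33 + 45*75850) - 377434 = (-33 + 3413250) - 377434 = 3413217 - 377434 = 3035783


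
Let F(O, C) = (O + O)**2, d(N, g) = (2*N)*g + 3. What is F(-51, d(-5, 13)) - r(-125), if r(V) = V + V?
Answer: 10654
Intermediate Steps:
d(N, g) = 3 + 2*N*g (d(N, g) = 2*N*g + 3 = 3 + 2*N*g)
F(O, C) = 4*O**2 (F(O, C) = (2*O)**2 = 4*O**2)
r(V) = 2*V
F(-51, d(-5, 13)) - r(-125) = 4*(-51)**2 - 2*(-125) = 4*2601 - 1*(-250) = 10404 + 250 = 10654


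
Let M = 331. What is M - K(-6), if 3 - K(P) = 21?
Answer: 349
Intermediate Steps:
K(P) = -18 (K(P) = 3 - 1*21 = 3 - 21 = -18)
M - K(-6) = 331 - 1*(-18) = 331 + 18 = 349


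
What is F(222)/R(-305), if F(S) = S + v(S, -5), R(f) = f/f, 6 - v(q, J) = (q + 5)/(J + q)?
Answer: 49249/217 ≈ 226.95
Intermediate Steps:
v(q, J) = 6 - (5 + q)/(J + q) (v(q, J) = 6 - (q + 5)/(J + q) = 6 - (5 + q)/(J + q))
R(f) = 1
F(S) = S + (-35 + 5*S)/(-5 + S) (F(S) = S + (-5 + 5*S + 6*(-5))/(-5 + S) = S + (-5 + 5*S - 30)/(-5 + S) = S + (-35 + 5*S)/(-5 + S))
F(222)/R(-305) = ((-35 + 222²)/(-5 + 222))/1 = ((-35 + 49284)/217)*1 = ((1/217)*49249)*1 = (49249/217)*1 = 49249/217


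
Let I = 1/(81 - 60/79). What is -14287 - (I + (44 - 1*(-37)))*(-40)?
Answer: -70023773/6339 ≈ -11047.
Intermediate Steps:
I = 79/6339 (I = 1/(81 - 60*1/79) = 1/(81 - 60/79) = 1/(6339/79) = 79/6339 ≈ 0.012463)
-14287 - (I + (44 - 1*(-37)))*(-40) = -14287 - (79/6339 + (44 - 1*(-37)))*(-40) = -14287 - (79/6339 + (44 + 37))*(-40) = -14287 - (79/6339 + 81)*(-40) = -14287 - 513538*(-40)/6339 = -14287 - 1*(-20541520/6339) = -14287 + 20541520/6339 = -70023773/6339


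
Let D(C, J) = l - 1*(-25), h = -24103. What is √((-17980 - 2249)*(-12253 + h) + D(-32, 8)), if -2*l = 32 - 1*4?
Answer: √735445535 ≈ 27119.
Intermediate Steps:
l = -14 (l = -(32 - 1*4)/2 = -(32 - 4)/2 = -½*28 = -14)
D(C, J) = 11 (D(C, J) = -14 - 1*(-25) = -14 + 25 = 11)
√((-17980 - 2249)*(-12253 + h) + D(-32, 8)) = √((-17980 - 2249)*(-12253 - 24103) + 11) = √(-20229*(-36356) + 11) = √(735445524 + 11) = √735445535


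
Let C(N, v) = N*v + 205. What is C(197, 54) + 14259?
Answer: 25102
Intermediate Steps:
C(N, v) = 205 + N*v
C(197, 54) + 14259 = (205 + 197*54) + 14259 = (205 + 10638) + 14259 = 10843 + 14259 = 25102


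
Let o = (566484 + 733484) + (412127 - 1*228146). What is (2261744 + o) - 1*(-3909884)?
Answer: 7655577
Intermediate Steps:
o = 1483949 (o = 1299968 + (412127 - 228146) = 1299968 + 183981 = 1483949)
(2261744 + o) - 1*(-3909884) = (2261744 + 1483949) - 1*(-3909884) = 3745693 + 3909884 = 7655577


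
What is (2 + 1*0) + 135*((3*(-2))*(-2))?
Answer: 1622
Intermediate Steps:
(2 + 1*0) + 135*((3*(-2))*(-2)) = (2 + 0) + 135*(-6*(-2)) = 2 + 135*12 = 2 + 1620 = 1622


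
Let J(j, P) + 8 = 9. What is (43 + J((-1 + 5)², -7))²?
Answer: 1936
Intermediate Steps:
J(j, P) = 1 (J(j, P) = -8 + 9 = 1)
(43 + J((-1 + 5)², -7))² = (43 + 1)² = 44² = 1936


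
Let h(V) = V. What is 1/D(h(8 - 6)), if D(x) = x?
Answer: ½ ≈ 0.50000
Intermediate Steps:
1/D(h(8 - 6)) = 1/(8 - 6) = 1/2 = ½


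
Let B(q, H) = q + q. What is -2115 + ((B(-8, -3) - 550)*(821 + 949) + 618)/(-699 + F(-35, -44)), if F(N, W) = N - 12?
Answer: -288294/373 ≈ -772.91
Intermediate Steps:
B(q, H) = 2*q
F(N, W) = -12 + N
-2115 + ((B(-8, -3) - 550)*(821 + 949) + 618)/(-699 + F(-35, -44)) = -2115 + ((2*(-8) - 550)*(821 + 949) + 618)/(-699 + (-12 - 35)) = -2115 + ((-16 - 550)*1770 + 618)/(-699 - 47) = -2115 + (-566*1770 + 618)/(-746) = -2115 + (-1001820 + 618)*(-1/746) = -2115 - 1001202*(-1/746) = -2115 + 500601/373 = -288294/373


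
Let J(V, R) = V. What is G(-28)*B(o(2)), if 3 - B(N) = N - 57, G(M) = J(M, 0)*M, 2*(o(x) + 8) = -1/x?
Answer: 53508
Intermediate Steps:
o(x) = -8 - 1/(2*x) (o(x) = -8 + (-1/x)/2 = -8 - 1/(2*x))
G(M) = M² (G(M) = M*M = M²)
B(N) = 60 - N (B(N) = 3 - (N - 57) = 3 - (-57 + N) = 3 + (57 - N) = 60 - N)
G(-28)*B(o(2)) = (-28)²*(60 - (-8 - ½/2)) = 784*(60 - (-8 - ½*½)) = 784*(60 - (-8 - ¼)) = 784*(60 - 1*(-33/4)) = 784*(60 + 33/4) = 784*(273/4) = 53508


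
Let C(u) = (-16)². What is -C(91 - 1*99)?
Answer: -256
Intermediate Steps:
C(u) = 256
-C(91 - 1*99) = -1*256 = -256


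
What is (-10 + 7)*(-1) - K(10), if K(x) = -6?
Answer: 9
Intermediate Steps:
(-10 + 7)*(-1) - K(10) = (-10 + 7)*(-1) - 1*(-6) = -3*(-1) + 6 = 3 + 6 = 9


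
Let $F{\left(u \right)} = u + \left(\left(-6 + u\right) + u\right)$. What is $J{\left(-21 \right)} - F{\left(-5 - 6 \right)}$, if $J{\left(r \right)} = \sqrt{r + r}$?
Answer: $39 + i \sqrt{42} \approx 39.0 + 6.4807 i$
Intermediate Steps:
$J{\left(r \right)} = \sqrt{2} \sqrt{r}$ ($J{\left(r \right)} = \sqrt{2 r} = \sqrt{2} \sqrt{r}$)
$F{\left(u \right)} = -6 + 3 u$ ($F{\left(u \right)} = u + \left(-6 + 2 u\right) = -6 + 3 u$)
$J{\left(-21 \right)} - F{\left(-5 - 6 \right)} = \sqrt{2} \sqrt{-21} - \left(-6 + 3 \left(-5 - 6\right)\right) = \sqrt{2} i \sqrt{21} - \left(-6 + 3 \left(-11\right)\right) = i \sqrt{42} - \left(-6 - 33\right) = i \sqrt{42} - -39 = i \sqrt{42} + 39 = 39 + i \sqrt{42}$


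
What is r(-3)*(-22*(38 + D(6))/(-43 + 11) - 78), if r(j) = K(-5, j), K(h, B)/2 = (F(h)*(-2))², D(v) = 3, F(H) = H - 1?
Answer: -14346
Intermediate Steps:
F(H) = -1 + H
K(h, B) = 2*(2 - 2*h)² (K(h, B) = 2*((-1 + h)*(-2))² = 2*(2 - 2*h)²)
r(j) = 288 (r(j) = 8*(-1 - 5)² = 8*(-6)² = 8*36 = 288)
r(-3)*(-22*(38 + D(6))/(-43 + 11) - 78) = 288*(-22*(38 + 3)/(-43 + 11) - 78) = 288*(-902/(-32) - 78) = 288*(-902*(-1)/32 - 78) = 288*(-22*(-41/32) - 78) = 288*(451/16 - 78) = 288*(-797/16) = -14346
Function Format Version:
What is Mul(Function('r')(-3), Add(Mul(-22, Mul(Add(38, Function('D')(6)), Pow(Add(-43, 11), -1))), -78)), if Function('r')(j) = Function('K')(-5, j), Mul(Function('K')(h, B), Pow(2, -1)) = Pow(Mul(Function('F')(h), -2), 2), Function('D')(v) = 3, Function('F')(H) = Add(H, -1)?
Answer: -14346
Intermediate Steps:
Function('F')(H) = Add(-1, H)
Function('K')(h, B) = Mul(2, Pow(Add(2, Mul(-2, h)), 2)) (Function('K')(h, B) = Mul(2, Pow(Mul(Add(-1, h), -2), 2)) = Mul(2, Pow(Add(2, Mul(-2, h)), 2)))
Function('r')(j) = 288 (Function('r')(j) = Mul(8, Pow(Add(-1, -5), 2)) = Mul(8, Pow(-6, 2)) = Mul(8, 36) = 288)
Mul(Function('r')(-3), Add(Mul(-22, Mul(Add(38, Function('D')(6)), Pow(Add(-43, 11), -1))), -78)) = Mul(288, Add(Mul(-22, Mul(Add(38, 3), Pow(Add(-43, 11), -1))), -78)) = Mul(288, Add(Mul(-22, Mul(41, Pow(-32, -1))), -78)) = Mul(288, Add(Mul(-22, Mul(41, Rational(-1, 32))), -78)) = Mul(288, Add(Mul(-22, Rational(-41, 32)), -78)) = Mul(288, Add(Rational(451, 16), -78)) = Mul(288, Rational(-797, 16)) = -14346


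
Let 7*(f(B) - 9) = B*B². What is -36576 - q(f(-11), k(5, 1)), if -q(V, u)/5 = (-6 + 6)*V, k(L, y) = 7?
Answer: -36576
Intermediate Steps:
f(B) = 9 + B³/7 (f(B) = 9 + (B*B²)/7 = 9 + B³/7)
q(V, u) = 0 (q(V, u) = -5*(-6 + 6)*V = -0*V = -5*0 = 0)
-36576 - q(f(-11), k(5, 1)) = -36576 - 1*0 = -36576 + 0 = -36576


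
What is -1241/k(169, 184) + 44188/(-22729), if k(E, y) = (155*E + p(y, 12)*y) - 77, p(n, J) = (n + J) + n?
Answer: -4271933833/2182847702 ≈ -1.9570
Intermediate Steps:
p(n, J) = J + 2*n (p(n, J) = (J + n) + n = J + 2*n)
k(E, y) = -77 + 155*E + y*(12 + 2*y) (k(E, y) = (155*E + (12 + 2*y)*y) - 77 = (155*E + y*(12 + 2*y)) - 77 = -77 + 155*E + y*(12 + 2*y))
-1241/k(169, 184) + 44188/(-22729) = -1241/(-77 + 155*169 + 2*184*(6 + 184)) + 44188/(-22729) = -1241/(-77 + 26195 + 2*184*190) + 44188*(-1/22729) = -1241/(-77 + 26195 + 69920) - 44188/22729 = -1241/96038 - 44188/22729 = -4271933833/2182847702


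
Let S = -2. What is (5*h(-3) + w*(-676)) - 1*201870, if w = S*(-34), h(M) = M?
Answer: -247853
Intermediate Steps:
w = 68 (w = -2*(-34) = 68)
(5*h(-3) + w*(-676)) - 1*201870 = (5*(-3) + 68*(-676)) - 1*201870 = (-15 - 45968) - 201870 = -45983 - 201870 = -247853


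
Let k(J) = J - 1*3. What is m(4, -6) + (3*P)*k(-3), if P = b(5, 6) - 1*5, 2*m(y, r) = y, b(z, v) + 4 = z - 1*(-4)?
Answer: 2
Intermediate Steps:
b(z, v) = z (b(z, v) = -4 + (z - 1*(-4)) = -4 + (z + 4) = -4 + (4 + z) = z)
m(y, r) = y/2
P = 0 (P = 5 - 1*5 = 5 - 5 = 0)
k(J) = -3 + J (k(J) = J - 3 = -3 + J)
m(4, -6) + (3*P)*k(-3) = (½)*4 + (3*0)*(-3 - 3) = 2 + 0*(-6) = 2 + 0 = 2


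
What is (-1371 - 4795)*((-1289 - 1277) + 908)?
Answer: 10223228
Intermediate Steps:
(-1371 - 4795)*((-1289 - 1277) + 908) = -6166*(-2566 + 908) = -6166*(-1658) = 10223228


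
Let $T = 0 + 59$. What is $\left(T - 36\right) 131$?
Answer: $3013$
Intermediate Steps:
$T = 59$
$\left(T - 36\right) 131 = \left(59 - 36\right) 131 = 23 \cdot 131 = 3013$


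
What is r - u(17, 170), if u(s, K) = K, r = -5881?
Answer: -6051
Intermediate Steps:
r - u(17, 170) = -5881 - 1*170 = -5881 - 170 = -6051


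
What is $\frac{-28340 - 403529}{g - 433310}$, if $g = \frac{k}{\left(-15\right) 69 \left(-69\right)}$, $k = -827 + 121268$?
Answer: $\frac{10280641545}{10314904403} \approx 0.99668$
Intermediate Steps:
$k = 120441$
$g = \frac{40147}{23805}$ ($g = \frac{120441}{\left(-15\right) 69 \left(-69\right)} = \frac{120441}{\left(-1035\right) \left(-69\right)} = \frac{120441}{71415} = 120441 \cdot \frac{1}{71415} = \frac{40147}{23805} \approx 1.6865$)
$\frac{-28340 - 403529}{g - 433310} = \frac{-28340 - 403529}{\frac{40147}{23805} - 433310} = - \frac{431869}{- \frac{10314904403}{23805}} = \left(-431869\right) \left(- \frac{23805}{10314904403}\right) = \frac{10280641545}{10314904403}$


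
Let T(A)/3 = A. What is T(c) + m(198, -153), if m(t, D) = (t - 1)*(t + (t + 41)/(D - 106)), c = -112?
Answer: 9968447/259 ≈ 38488.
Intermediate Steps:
T(A) = 3*A
m(t, D) = (-1 + t)*(t + (41 + t)/(-106 + D))
T(c) + m(198, -153) = 3*(-112) + (-41 - 105*198² + 146*198 - 153*198² - 1*(-153)*198)/(-106 - 153) = -336 + (-41 - 105*39204 + 28908 - 153*39204 + 30294)/(-259) = -336 - (-41 - 4116420 + 28908 - 5998212 + 30294)/259 = -336 - 1/259*(-10055471) = -336 + 10055471/259 = 9968447/259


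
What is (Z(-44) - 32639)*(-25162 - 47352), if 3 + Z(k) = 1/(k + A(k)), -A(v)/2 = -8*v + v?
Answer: 781110692297/330 ≈ 2.3670e+9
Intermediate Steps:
A(v) = 14*v (A(v) = -2*(-8*v + v) = -(-14)*v = 14*v)
Z(k) = -3 + 1/(15*k) (Z(k) = -3 + 1/(k + 14*k) = -3 + 1/(15*k))
(Z(-44) - 32639)*(-25162 - 47352) = ((-3 + (1/15)/(-44)) - 32639)*(-25162 - 47352) = ((-3 + (1/15)*(-1/44)) - 32639)*(-72514) = ((-3 - 1/660) - 32639)*(-72514) = (-1981/660 - 32639)*(-72514) = -21543721/660*(-72514) = 781110692297/330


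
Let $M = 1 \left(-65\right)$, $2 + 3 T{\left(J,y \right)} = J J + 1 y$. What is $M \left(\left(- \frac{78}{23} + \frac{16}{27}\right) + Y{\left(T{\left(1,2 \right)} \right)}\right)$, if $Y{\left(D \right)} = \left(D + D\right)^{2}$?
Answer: $\frac{95030}{621} \approx 153.03$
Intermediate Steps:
$T{\left(J,y \right)} = - \frac{2}{3} + \frac{y}{3} + \frac{J^{2}}{3}$ ($T{\left(J,y \right)} = - \frac{2}{3} + \frac{J J + 1 y}{3} = - \frac{2}{3} + \frac{J^{2} + y}{3} = - \frac{2}{3} + \frac{y + J^{2}}{3} = - \frac{2}{3} + \left(\frac{y}{3} + \frac{J^{2}}{3}\right) = - \frac{2}{3} + \frac{y}{3} + \frac{J^{2}}{3}$)
$Y{\left(D \right)} = 4 D^{2}$ ($Y{\left(D \right)} = \left(2 D\right)^{2} = 4 D^{2}$)
$M = -65$
$M \left(\left(- \frac{78}{23} + \frac{16}{27}\right) + Y{\left(T{\left(1,2 \right)} \right)}\right) = - 65 \left(\left(- \frac{78}{23} + \frac{16}{27}\right) + 4 \left(- \frac{2}{3} + \frac{1}{3} \cdot 2 + \frac{1^{2}}{3}\right)^{2}\right) = - 65 \left(\left(\left(-78\right) \frac{1}{23} + 16 \cdot \frac{1}{27}\right) + 4 \left(- \frac{2}{3} + \frac{2}{3} + \frac{1}{3} \cdot 1\right)^{2}\right) = - 65 \left(\left(- \frac{78}{23} + \frac{16}{27}\right) + 4 \left(- \frac{2}{3} + \frac{2}{3} + \frac{1}{3}\right)^{2}\right) = - 65 \left(- \frac{1738}{621} + \frac{4}{9}\right) = \left(-65\right) \left(- \frac{1462}{621}\right) = \frac{95030}{621}$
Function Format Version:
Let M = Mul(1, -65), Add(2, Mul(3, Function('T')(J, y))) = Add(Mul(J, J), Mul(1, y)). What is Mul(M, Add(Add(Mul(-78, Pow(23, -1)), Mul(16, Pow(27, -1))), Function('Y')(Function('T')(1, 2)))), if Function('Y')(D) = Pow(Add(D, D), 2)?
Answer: Rational(95030, 621) ≈ 153.03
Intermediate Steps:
Function('T')(J, y) = Add(Rational(-2, 3), Mul(Rational(1, 3), y), Mul(Rational(1, 3), Pow(J, 2))) (Function('T')(J, y) = Add(Rational(-2, 3), Mul(Rational(1, 3), Add(Mul(J, J), Mul(1, y)))) = Add(Rational(-2, 3), Mul(Rational(1, 3), Add(Pow(J, 2), y))) = Add(Rational(-2, 3), Mul(Rational(1, 3), Add(y, Pow(J, 2)))) = Add(Rational(-2, 3), Add(Mul(Rational(1, 3), y), Mul(Rational(1, 3), Pow(J, 2)))) = Add(Rational(-2, 3), Mul(Rational(1, 3), y), Mul(Rational(1, 3), Pow(J, 2))))
Function('Y')(D) = Mul(4, Pow(D, 2)) (Function('Y')(D) = Pow(Mul(2, D), 2) = Mul(4, Pow(D, 2)))
M = -65
Mul(M, Add(Add(Mul(-78, Pow(23, -1)), Mul(16, Pow(27, -1))), Function('Y')(Function('T')(1, 2)))) = Mul(-65, Add(Add(Mul(-78, Pow(23, -1)), Mul(16, Pow(27, -1))), Mul(4, Pow(Add(Rational(-2, 3), Mul(Rational(1, 3), 2), Mul(Rational(1, 3), Pow(1, 2))), 2)))) = Mul(-65, Add(Add(Mul(-78, Rational(1, 23)), Mul(16, Rational(1, 27))), Mul(4, Pow(Add(Rational(-2, 3), Rational(2, 3), Mul(Rational(1, 3), 1)), 2)))) = Mul(-65, Add(Add(Rational(-78, 23), Rational(16, 27)), Mul(4, Pow(Add(Rational(-2, 3), Rational(2, 3), Rational(1, 3)), 2)))) = Mul(-65, Add(Rational(-1738, 621), Mul(4, Pow(Rational(1, 3), 2)))) = Mul(-65, Add(Rational(-1738, 621), Mul(4, Rational(1, 9)))) = Mul(-65, Add(Rational(-1738, 621), Rational(4, 9))) = Mul(-65, Rational(-1462, 621)) = Rational(95030, 621)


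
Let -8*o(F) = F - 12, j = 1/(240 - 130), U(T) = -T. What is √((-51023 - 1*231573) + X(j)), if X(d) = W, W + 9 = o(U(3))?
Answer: 5*I*√180866/4 ≈ 531.6*I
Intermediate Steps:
j = 1/110 ≈ 0.0090909
o(F) = 3/2 - F/8 (o(F) = -(F - 12)/8 = -(-12 + F)/8 = 3/2 - F/8)
W = -57/8 (W = -9 + (3/2 - (-1)*3/8) = -9 + (3/2 - ⅛*(-3)) = -9 + (3/2 + 3/8) = -9 + 15/8 = -57/8 ≈ -7.1250)
X(d) = -57/8
√((-51023 - 1*231573) + X(j)) = √((-51023 - 1*231573) - 57/8) = √((-51023 - 231573) - 57/8) = √(-282596 - 57/8) = √(-2260825/8) = 5*I*√180866/4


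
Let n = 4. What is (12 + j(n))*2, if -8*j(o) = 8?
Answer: 22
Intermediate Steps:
j(o) = -1 (j(o) = -1/8*8 = -1)
(12 + j(n))*2 = (12 - 1)*2 = 11*2 = 22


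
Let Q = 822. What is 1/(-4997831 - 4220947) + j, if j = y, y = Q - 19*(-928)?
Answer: 170123329211/9218778 ≈ 18454.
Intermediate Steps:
y = 18454 (y = 822 - 19*(-928) = 822 + 17632 = 18454)
j = 18454
1/(-4997831 - 4220947) + j = 1/(-4997831 - 4220947) + 18454 = 1/(-9218778) + 18454 = -1/9218778 + 18454 = 170123329211/9218778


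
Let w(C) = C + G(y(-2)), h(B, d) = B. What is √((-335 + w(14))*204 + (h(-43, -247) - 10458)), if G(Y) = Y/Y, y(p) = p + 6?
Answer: I*√75781 ≈ 275.28*I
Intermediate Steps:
y(p) = 6 + p
G(Y) = 1
w(C) = 1 + C (w(C) = C + 1 = 1 + C)
√((-335 + w(14))*204 + (h(-43, -247) - 10458)) = √((-335 + (1 + 14))*204 + (-43 - 10458)) = √((-335 + 15)*204 - 10501) = √(-320*204 - 10501) = √(-65280 - 10501) = √(-75781) = I*√75781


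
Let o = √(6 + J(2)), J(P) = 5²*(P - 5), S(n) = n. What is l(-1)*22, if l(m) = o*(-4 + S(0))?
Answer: -88*I*√69 ≈ -730.98*I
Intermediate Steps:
J(P) = -125 + 25*P (J(P) = 25*(-5 + P) = -125 + 25*P)
o = I*√69 (o = √(6 + (-125 + 25*2)) = √(6 + (-125 + 50)) = √(6 - 75) = √(-69) = I*√69 ≈ 8.3066*I)
l(m) = -4*I*√69 (l(m) = (I*√69)*(-4 + 0) = (I*√69)*(-4) = -4*I*√69)
l(-1)*22 = -4*I*√69*22 = -88*I*√69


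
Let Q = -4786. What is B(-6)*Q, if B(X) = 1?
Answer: -4786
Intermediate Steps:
B(-6)*Q = 1*(-4786) = -4786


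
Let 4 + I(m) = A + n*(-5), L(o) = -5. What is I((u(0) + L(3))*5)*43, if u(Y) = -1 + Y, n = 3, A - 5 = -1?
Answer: -645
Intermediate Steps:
A = 4 (A = 5 - 1 = 4)
I(m) = -15 (I(m) = -4 + (4 + 3*(-5)) = -4 + (4 - 15) = -4 - 11 = -15)
I((u(0) + L(3))*5)*43 = -15*43 = -645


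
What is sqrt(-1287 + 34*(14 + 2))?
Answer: I*sqrt(743) ≈ 27.258*I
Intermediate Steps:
sqrt(-1287 + 34*(14 + 2)) = sqrt(-1287 + 34*16) = sqrt(-1287 + 544) = sqrt(-743) = I*sqrt(743)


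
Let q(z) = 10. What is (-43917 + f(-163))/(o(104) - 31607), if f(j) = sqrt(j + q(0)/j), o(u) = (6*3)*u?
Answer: 43917/29735 - I*sqrt(4332377)/4846805 ≈ 1.4769 - 0.00042944*I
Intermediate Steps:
o(u) = 18*u
f(j) = sqrt(j + 10/j)
(-43917 + f(-163))/(o(104) - 31607) = (-43917 + sqrt(-163 + 10/(-163)))/(18*104 - 31607) = (-43917 + sqrt(-163 + 10*(-1/163)))/(1872 - 31607) = (-43917 + sqrt(-163 - 10/163))/(-29735) = (-43917 + sqrt(-26579/163))*(-1/29735) = (-43917 + I*sqrt(4332377)/163)*(-1/29735) = 43917/29735 - I*sqrt(4332377)/4846805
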